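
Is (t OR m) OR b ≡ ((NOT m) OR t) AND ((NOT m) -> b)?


Compare truth tables:
b | m | t | φ | ψ
-----------------
F | F | F | F | F
T | F | F | T | T
F | T | F | T | F
T | T | F | T | F
F | F | T | T | F
T | F | T | T | T
F | T | T | T | T
T | T | T | T | T
They differ at row 3 (b=F, m=T, t=F): φ=T but ψ=F.

No, they are not logically equivalent.


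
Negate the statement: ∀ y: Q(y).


¬(∀ x: φ) = ∃ x: ¬φ, and ¬(∃ x: φ) = ∀ x: ¬φ.
Apply to the universal statement.

∃ y: ¬(Q(y))


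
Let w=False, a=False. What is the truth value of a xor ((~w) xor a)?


Substitute w=False, a=False:
~w = True
(~w) xor a = True xor False = True
a xor ((~w) xor a) = False xor True = True

True


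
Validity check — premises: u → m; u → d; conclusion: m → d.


This is (no valid rule). There exist truth assignments where the premises are all true but the conclusion is false.

Invalid.


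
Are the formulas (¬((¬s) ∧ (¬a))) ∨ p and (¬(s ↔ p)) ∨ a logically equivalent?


Compare truth tables:
a | p | s | φ | ψ
-----------------
F | F | F | F | F
T | F | F | T | T
F | T | F | T | T
T | T | F | T | T
F | F | T | T | T
T | F | T | T | T
F | T | T | T | F
T | T | T | T | T
They differ at row 7 (a=F, p=T, s=T): φ=T but ψ=F.

No, they are not logically equivalent.


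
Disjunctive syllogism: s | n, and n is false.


Disjunctive syllogism: from (P ∨ Q) and ¬P, infer Q.
One disjunct, 'n', is ruled out; the other must hold.

s


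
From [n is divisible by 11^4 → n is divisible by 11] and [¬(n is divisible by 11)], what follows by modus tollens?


Modus tollens: from (P → Q) and ¬Q, infer ¬P.
Q = 'n is divisible by 11' is denied; since P → Q, P must also fail.

Not (n is divisible by 11^4).


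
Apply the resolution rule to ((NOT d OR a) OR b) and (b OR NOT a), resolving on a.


The clauses contain complementary literals a and NOTa.
Resolution eliminates this pair and disjoins the remaining literals (merging duplicates).

(NOT d OR b)


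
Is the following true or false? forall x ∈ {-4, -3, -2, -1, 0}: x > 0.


Evaluate the predicate on each element: -4:False, -3:False, -2:False, -1:False, 0:False.
Counterexample x = -4 fails the predicate.

False


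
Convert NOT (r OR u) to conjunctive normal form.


Step 1: Apply De Morgan: ¬(r ∨ u) = ¬r ∧ ¬u.

(NOT r) AND (NOT u)


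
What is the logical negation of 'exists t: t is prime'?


¬(forall x: φ) = exists x: ¬φ, and ¬(exists x: φ) = forall x: ¬φ.
Apply to the existential statement.

forall t: ~(t is prime)


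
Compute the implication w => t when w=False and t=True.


Implication is false only when antecedent is true and consequent is false.
Substitute: w=False, t=True.
False => True evaluates to True.

True


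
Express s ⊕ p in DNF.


Step 1: s ⊕ p is true exactly when they disagree: (s ∧ ¬p) ∨ (¬s ∧ p).

(s ∧ (¬p)) ∨ ((¬s) ∧ p)


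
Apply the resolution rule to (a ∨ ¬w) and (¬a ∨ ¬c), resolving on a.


The clauses contain complementary literals a and ¬a.
Resolution eliminates this pair and disjoins the remaining literals (merging duplicates).

(¬w ∨ ¬c)


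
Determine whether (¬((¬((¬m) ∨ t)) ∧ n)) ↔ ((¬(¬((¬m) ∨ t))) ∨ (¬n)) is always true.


Build the truth table over {m, n, t}:
m | n | t | φ
-------------
F | F | F | T
T | F | F | T
F | T | F | T
T | T | F | T
F | F | T | T
T | F | T | T
F | T | T | T
T | T | T | T
Every row evaluates to true.

Yes, it is a tautology.


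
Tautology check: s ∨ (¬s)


Build the truth table over {s}:
s | φ
-----
F | T
T | T
Every row evaluates to true.

Yes, it is a tautology.


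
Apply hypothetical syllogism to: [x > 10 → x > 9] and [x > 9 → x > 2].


Hypothetical syllogism: from (P → Q) and (Q → R), infer (P → R).
Chain the two implications through the shared middle term 'x > 9'.

x > 10 → x > 2


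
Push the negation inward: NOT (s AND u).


De Morgan: the negation of a conjunction is the disjunction of the negations.
Distribute NOT across AND, flipping it to OR, and negate each literal.

(NOT s) OR (NOT u)


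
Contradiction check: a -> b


Truth table over {a, b}:
a | b | φ
---------
F | F | T
T | F | F
F | T | T
T | T | T
Satisfying assignment at row 1: a=F, b=F gives T.

No, it is not a contradiction.


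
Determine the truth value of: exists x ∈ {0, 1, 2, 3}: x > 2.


Evaluate the predicate on each element: 0:False, 1:False, 2:False, 3:True.
Witness x = 3 satisfies the predicate.

True


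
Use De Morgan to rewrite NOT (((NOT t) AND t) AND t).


De Morgan: the negation of a conjunction is the disjunction of the negations.
Distribute NOT across AND, flipping it to OR, and negate each literal.

(t OR (NOT t)) OR (NOT t)


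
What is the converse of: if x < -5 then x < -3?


The converse of (P → Q) is (Q → P). It is not in general equivalent to the original.
Here P = 'x < -5' and Q = 'x < -3'.

If x < -3, then x < -5.


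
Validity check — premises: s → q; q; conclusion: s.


This is affirming the consequent (fallacy). There exist truth assignments where the premises are all true but the conclusion is false.

Invalid.


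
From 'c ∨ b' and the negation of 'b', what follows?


Disjunctive syllogism: from (P ∨ Q) and ¬P, infer Q.
One disjunct, 'b', is ruled out; the other must hold.

c


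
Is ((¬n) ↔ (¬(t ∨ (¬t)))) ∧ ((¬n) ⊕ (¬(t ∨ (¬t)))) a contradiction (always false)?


Truth table over {n, t}:
n | t | φ
---------
F | F | F
T | F | F
F | T | F
T | T | F
Every row is false.

Yes, it is a contradiction.


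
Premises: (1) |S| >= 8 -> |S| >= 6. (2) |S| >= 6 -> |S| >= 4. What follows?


Hypothetical syllogism: from (P → Q) and (Q → R), infer (P → R).
Chain the two implications through the shared middle term '|S| >= 6'.

|S| >= 8 -> |S| >= 4


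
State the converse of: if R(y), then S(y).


The converse of (P → Q) is (Q → P). It is not in general equivalent to the original.
Here P = 'R(y)' and Q = 'S(y)'.

If S(y), then R(y).


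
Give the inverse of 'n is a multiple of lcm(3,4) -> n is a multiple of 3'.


The inverse of (P → Q) is (¬P → ¬Q). It is equivalent to the converse, not to the original.
Here P = 'n is a multiple of lcm(3,4)' and Q = 'n is a multiple of 3'.

If not (n is a multiple of lcm(3,4)), then not (n is a multiple of 3).


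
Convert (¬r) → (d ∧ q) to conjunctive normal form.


Step 1: Rewrite (¬r) → (d ∧ q) as ¬(¬r) ∨ (d ∧ q).
Step 2: Distribute ∨ over ∧.
Step 3: Eliminate any double negations (¬¬X = X).

(r ∨ d) ∧ (r ∨ q)


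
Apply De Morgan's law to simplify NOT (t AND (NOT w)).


De Morgan: the negation of a conjunction is the disjunction of the negations.
Distribute NOT across AND, flipping it to OR, and negate each literal.

(NOT t) OR w


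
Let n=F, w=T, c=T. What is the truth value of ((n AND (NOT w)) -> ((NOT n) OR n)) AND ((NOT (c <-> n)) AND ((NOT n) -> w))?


Substitute n=F, w=T, c=T:
… (earlier sub-steps elided)
n AND (NOT w) = F AND F = F
NOT n = T
(NOT n) OR n = T OR F = T
(n AND (NOT w)) -> ((NOT n) OR n) = F -> T = T
c <-> n = T <-> F = F
NOT (c <-> n) = T
NOT n = T
(NOT n) -> w = T -> T = T
(NOT (c <-> n)) AND ((NOT n) -> w) = T AND T = T
((n AND (NOT w)) -> ((NOT n) OR n)) AND ((NOT (c <-> n)) AND ((NOT n) -> w)) = T AND T = T

T


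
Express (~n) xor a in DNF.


Step 1: (¬n) ⊕ a is true exactly when they disagree: ((¬n) ∧ ¬a) ∨ (¬(¬n) ∧ a).
Step 2: Eliminate any double negations (¬¬X = X).

((~n) & (~a)) | (n & a)


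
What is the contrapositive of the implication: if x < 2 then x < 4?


The contrapositive of (P → Q) is (¬Q → ¬P); it is logically equivalent to the original.
Here P = 'x < 2' and Q = 'x < 4'.

If not (x < 4), then not (x < 2).


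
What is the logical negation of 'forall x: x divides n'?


¬(forall x: φ) = exists x: ¬φ, and ¬(exists x: φ) = forall x: ¬φ.
Apply to the universal statement.

exists x: ~(x divides n)


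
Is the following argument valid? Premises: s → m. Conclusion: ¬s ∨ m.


This matches the form of material implication: the conclusion follows in every model of the premises.

Valid.


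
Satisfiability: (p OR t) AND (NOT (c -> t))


Search for a satisfying assignment over {c, p, t}.
Try c=T, p=T, t=F: the formula evaluates to T.
A satisfying assignment exists.

Satisfiable.


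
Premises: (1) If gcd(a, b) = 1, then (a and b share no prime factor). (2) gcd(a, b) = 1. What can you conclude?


Modus ponens: from (P → Q) and P, infer Q.
P = 'gcd(a, b) = 1' is asserted, and P → Q holds, so Q follows.

(a and b share no prime factor).


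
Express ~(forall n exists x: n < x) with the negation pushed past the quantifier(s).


Negation flips each quantifier (∀↔∃) and negates the inner predicate.
¬(forall n exists x: φ) = exists n forall x: ¬φ.

exists n forall x: ~(n < x)


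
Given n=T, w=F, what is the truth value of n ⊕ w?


Exclusive or is true when exactly one operand is true.
Substitute: n=T, w=F.
T ⊕ F evaluates to T.

T


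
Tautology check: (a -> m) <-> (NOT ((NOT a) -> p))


Build the truth table over {a, m, p}:
a | m | p | φ
-------------
F | F | F | T
T | F | F | T
F | T | F | T
T | T | F | F
F | F | T | F
T | F | T | T
F | T | T | F
T | T | T | F
Counterexample at row 4: with a=T, m=T, p=F, the formula is F.

No, it is not a tautology.


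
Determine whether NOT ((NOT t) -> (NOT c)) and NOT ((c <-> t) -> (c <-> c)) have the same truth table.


Compare truth tables:
c | t | φ | ψ
-------------
F | F | F | F
T | F | T | F
F | T | F | F
T | T | F | F
They differ at row 2 (c=T, t=F): φ=T but ψ=F.

No, they are not logically equivalent.


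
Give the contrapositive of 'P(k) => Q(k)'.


The contrapositive of (P → Q) is (¬Q → ¬P); it is logically equivalent to the original.
Here P = 'P(k)' and Q = 'Q(k)'.

If not (Q(k)), then not (P(k)).


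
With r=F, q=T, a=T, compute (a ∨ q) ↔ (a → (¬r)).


Substitute r=F, q=T, a=T:
a ∨ q = T ∨ T = T
¬r = T
a → (¬r) = T → T = T
(a ∨ q) ↔ (a → (¬r)) = T ↔ T = T

T


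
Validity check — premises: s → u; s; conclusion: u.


This matches the form of modus ponens: the conclusion follows in every model of the premises.

Valid.


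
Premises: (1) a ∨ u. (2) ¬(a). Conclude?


Disjunctive syllogism: from (P ∨ Q) and ¬P, infer Q.
One disjunct, 'a', is ruled out; the other must hold.

u


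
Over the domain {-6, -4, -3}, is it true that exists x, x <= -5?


Evaluate the predicate on each element: -6:True, -4:False, -3:False.
Witness x = -6 satisfies the predicate.

True


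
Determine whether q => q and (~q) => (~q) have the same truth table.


Compare truth tables:
q | φ | ψ
---------
False | True | True
True | True | True
The columns φ and ψ agree on every row.

Yes, they are logically equivalent.


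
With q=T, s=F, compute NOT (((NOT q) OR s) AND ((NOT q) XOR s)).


Substitute q=T, s=F:
NOT q = F
(NOT q) OR s = F OR F = F
NOT q = F
(NOT q) XOR s = F XOR F = F
((NOT q) OR s) AND ((NOT q) XOR s) = F AND F = F
NOT (((NOT q) OR s) AND ((NOT q) XOR s)) = T

T


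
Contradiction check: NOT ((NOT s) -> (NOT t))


Truth table over {s, t}:
s | t | φ
---------
F | F | F
T | F | F
F | T | T
T | T | F
Satisfying assignment at row 3: s=F, t=T gives T.

No, it is not a contradiction.


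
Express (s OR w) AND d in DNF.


Step 1: Distribute ∧ over ∨: (s ∨ w) ∧ d = (s ∧ d) ∨ (w ∧ d).

(s AND d) OR (w AND d)


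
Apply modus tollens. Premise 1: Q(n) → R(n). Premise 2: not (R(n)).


Modus tollens: from (P → Q) and ¬Q, infer ¬P.
Q = 'R(n)' is denied; since P → Q, P must also fail.

Not (Q(n)).


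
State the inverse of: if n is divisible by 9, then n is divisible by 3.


The inverse of (P → Q) is (¬P → ¬Q). It is equivalent to the converse, not to the original.
Here P = 'n is divisible by 9' and Q = 'n is divisible by 3'.

If not (n is divisible by 9), then not (n is divisible by 3).


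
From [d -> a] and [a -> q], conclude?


Hypothetical syllogism: from (P → Q) and (Q → R), infer (P → R).
Chain the two implications through the shared middle term 'a'.

d -> q


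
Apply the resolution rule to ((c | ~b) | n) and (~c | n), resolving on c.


The clauses contain complementary literals c and ~c.
Resolution eliminates this pair and disjoins the remaining literals (merging duplicates).

(n | ~b)


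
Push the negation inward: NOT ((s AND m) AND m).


De Morgan: the negation of a conjunction is the disjunction of the negations.
Distribute NOT across AND, flipping it to OR, and negate each literal.

((NOT s) OR (NOT m)) OR (NOT m)


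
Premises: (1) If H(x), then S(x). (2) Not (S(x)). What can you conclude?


Modus tollens: from (P → Q) and ¬Q, infer ¬P.
Q = 'S(x)' is denied; since P → Q, P must also fail.

Not (H(x)).


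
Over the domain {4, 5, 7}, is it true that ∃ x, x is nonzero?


Evaluate the predicate on each element: 4:T, 5:T, 7:T.
Witness x = 4 satisfies the predicate.

T


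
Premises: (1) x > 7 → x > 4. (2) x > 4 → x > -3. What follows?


Hypothetical syllogism: from (P → Q) and (Q → R), infer (P → R).
Chain the two implications through the shared middle term 'x > 4'.

x > 7 → x > -3


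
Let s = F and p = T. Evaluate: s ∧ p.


Conjunction is true only when both operands are true.
Substitute: s=F, p=T.
F ∧ T evaluates to F.

F


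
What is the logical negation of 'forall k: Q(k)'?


¬(forall x: φ) = exists x: ¬φ, and ¬(exists x: φ) = forall x: ¬φ.
Apply to the universal statement.

exists k: ~(Q(k))


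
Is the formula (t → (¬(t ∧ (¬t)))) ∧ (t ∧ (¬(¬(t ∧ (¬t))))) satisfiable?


Check all 2 assignments over {t}:
t | φ
-----
F | F
T | F
No assignment makes the formula true.

Unsatisfiable.


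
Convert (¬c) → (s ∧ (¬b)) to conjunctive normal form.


Step 1: Rewrite (¬c) → (s ∧ (¬b)) as ¬(¬c) ∨ (s ∧ (¬b)).
Step 2: Distribute ∨ over ∧.
Step 3: Eliminate any double negations (¬¬X = X).

(c ∨ s) ∧ (c ∨ (¬b))


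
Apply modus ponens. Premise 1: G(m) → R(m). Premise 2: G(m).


Modus ponens: from (P → Q) and P, infer Q.
P = 'G(m)' is asserted, and P → Q holds, so Q follows.

R(m).


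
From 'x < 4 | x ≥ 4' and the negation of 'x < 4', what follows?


Disjunctive syllogism: from (P ∨ Q) and ¬P, infer Q.
One disjunct, 'x < 4', is ruled out; the other must hold.

x ≥ 4


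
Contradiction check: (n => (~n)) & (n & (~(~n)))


Truth table over {n}:
n | φ
-----
False | False
True | False
Every row is false.

Yes, it is a contradiction.


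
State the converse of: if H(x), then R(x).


The converse of (P → Q) is (Q → P). It is not in general equivalent to the original.
Here P = 'H(x)' and Q = 'R(x)'.

If R(x), then H(x).


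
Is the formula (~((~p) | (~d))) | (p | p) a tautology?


Build the truth table over {d, p}:
d | p | φ
---------
False | False | False
True | False | False
False | True | True
True | True | True
Counterexample at row 1: with d=False, p=False, the formula is False.

No, it is not a tautology.


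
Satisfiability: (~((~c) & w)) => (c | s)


Search for a satisfying assignment over {c, s, w}.
Try c=True, s=False, w=False: the formula evaluates to True.
A satisfying assignment exists.

Satisfiable.


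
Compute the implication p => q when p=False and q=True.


Implication is false only when antecedent is true and consequent is false.
Substitute: p=False, q=True.
False => True evaluates to True.

True


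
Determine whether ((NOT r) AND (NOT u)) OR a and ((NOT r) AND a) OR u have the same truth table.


Compare truth tables:
a | r | u | φ | ψ
-----------------
F | F | F | T | F
T | F | F | T | T
F | T | F | F | F
T | T | F | T | F
F | F | T | F | T
T | F | T | T | T
F | T | T | F | T
T | T | T | T | T
They differ at row 1 (a=F, r=F, u=F): φ=T but ψ=F.

No, they are not logically equivalent.


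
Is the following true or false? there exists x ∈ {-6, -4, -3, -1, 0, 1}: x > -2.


Evaluate the predicate on each element: -6:F, -4:F, -3:F, -1:T, 0:T, 1:T.
Witness x = -1 satisfies the predicate.

T


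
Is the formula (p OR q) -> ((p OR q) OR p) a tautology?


Build the truth table over {p, q}:
p | q | φ
---------
F | F | T
T | F | T
F | T | T
T | T | T
Every row evaluates to true.

Yes, it is a tautology.


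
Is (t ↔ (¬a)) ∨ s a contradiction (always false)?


Truth table over {a, s, t}:
a | s | t | φ
-------------
F | F | F | F
T | F | F | T
F | T | F | T
T | T | F | T
F | F | T | T
T | F | T | F
F | T | T | T
T | T | T | T
Satisfying assignment at row 2: a=T, s=F, t=F gives T.

No, it is not a contradiction.


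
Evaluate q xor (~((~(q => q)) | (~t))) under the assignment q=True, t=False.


Substitute q=True, t=False:
q => q = True => True = True
~(q => q) = False
~t = True
(~(q => q)) | (~t) = False | True = True
~((~(q => q)) | (~t)) = False
q xor (~((~(q => q)) | (~t))) = True xor False = True

True


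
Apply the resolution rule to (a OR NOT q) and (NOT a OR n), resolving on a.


The clauses contain complementary literals a and NOTa.
Resolution eliminates this pair and disjoins the remaining literals (merging duplicates).

(NOT q OR n)


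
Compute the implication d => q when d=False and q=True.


Implication is false only when antecedent is true and consequent is false.
Substitute: d=False, q=True.
False => True evaluates to True.

True


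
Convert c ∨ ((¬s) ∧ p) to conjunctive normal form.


Step 1: Distribute ∨ over ∧: c ∨ ((¬s) ∧ p) = (c ∨ (¬s)) ∧ (c ∨ p).

(c ∨ (¬s)) ∧ (c ∨ p)


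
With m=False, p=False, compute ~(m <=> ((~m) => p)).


Substitute m=False, p=False:
~m = True
(~m) => p = True => False = False
m <=> ((~m) => p) = False <=> False = True
~(m <=> ((~m) => p)) = False

False


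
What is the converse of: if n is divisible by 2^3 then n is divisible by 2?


The converse of (P → Q) is (Q → P). It is not in general equivalent to the original.
Here P = 'n is divisible by 2^3' and Q = 'n is divisible by 2'.

If n is divisible by 2, then n is divisible by 2^3.


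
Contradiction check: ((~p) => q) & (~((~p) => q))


Truth table over {p, q}:
p | q | φ
---------
False | False | False
True | False | False
False | True | False
True | True | False
Every row is false.

Yes, it is a contradiction.


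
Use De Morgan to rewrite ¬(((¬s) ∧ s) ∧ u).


De Morgan: the negation of a conjunction is the disjunction of the negations.
Distribute ¬ across ∧, flipping it to ∨, and negate each literal.

(s ∨ (¬s)) ∨ (¬u)


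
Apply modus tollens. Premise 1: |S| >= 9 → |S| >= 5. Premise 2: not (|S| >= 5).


Modus tollens: from (P → Q) and ¬Q, infer ¬P.
Q = '|S| >= 5' is denied; since P → Q, P must also fail.

Not (|S| >= 9).


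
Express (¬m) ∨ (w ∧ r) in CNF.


Step 1: Distribute ∨ over ∧: (¬m) ∨ (w ∧ r) = ((¬m) ∨ w) ∧ ((¬m) ∨ r).

((¬m) ∨ w) ∧ ((¬m) ∨ r)


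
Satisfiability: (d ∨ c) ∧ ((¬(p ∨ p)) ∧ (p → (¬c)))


Search for a satisfying assignment over {c, d, p}.
Try c=T, d=F, p=F: the formula evaluates to T.
A satisfying assignment exists.

Satisfiable.


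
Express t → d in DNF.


Step 1: Rewrite t → d as ¬t ∨ d.

(¬t) ∨ d


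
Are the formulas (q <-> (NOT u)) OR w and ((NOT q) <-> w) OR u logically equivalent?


Compare truth tables:
q | u | w | φ | ψ
-----------------
F | F | F | F | F
T | F | F | T | T
F | T | F | T | T
T | T | F | F | T
F | F | T | T | T
T | F | T | T | F
F | T | T | T | T
T | T | T | T | T
They differ at row 4 (q=T, u=T, w=F): φ=F but ψ=T.

No, they are not logically equivalent.


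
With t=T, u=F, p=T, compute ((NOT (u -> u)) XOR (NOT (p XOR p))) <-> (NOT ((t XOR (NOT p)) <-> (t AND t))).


Substitute t=T, u=F, p=T:
… (earlier sub-steps elided)
NOT (u -> u) = F
p XOR p = T XOR T = F
NOT (p XOR p) = T
(NOT (u -> u)) XOR (NOT (p XOR p)) = F XOR T = T
NOT p = F
t XOR (NOT p) = T XOR F = T
t AND t = T AND T = T
(t XOR (NOT p)) <-> (t AND t) = T <-> T = T
NOT ((t XOR (NOT p)) <-> (t AND t)) = F
((NOT (u -> u)) XOR (NOT (p XOR p))) <-> (NOT ((t XOR (NOT p)) <-> (t AND t))) = T <-> F = F

F


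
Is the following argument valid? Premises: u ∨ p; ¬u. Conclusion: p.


This matches the form of disjunctive syllogism: the conclusion follows in every model of the premises.

Valid.


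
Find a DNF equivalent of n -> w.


Step 1: Rewrite n → w as ¬n ∨ w.

(NOT n) OR w


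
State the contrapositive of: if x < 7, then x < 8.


The contrapositive of (P → Q) is (¬Q → ¬P); it is logically equivalent to the original.
Here P = 'x < 7' and Q = 'x < 8'.

If not (x < 8), then not (x < 7).


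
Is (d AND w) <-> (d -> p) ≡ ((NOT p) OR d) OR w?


Compare truth tables:
d | p | w | φ | ψ
-----------------
F | F | F | F | T
T | F | F | T | T
F | T | F | F | F
T | T | F | F | T
F | F | T | F | T
T | F | T | F | T
F | T | T | F | T
T | T | T | T | T
They differ at row 1 (d=F, p=F, w=F): φ=F but ψ=T.

No, they are not logically equivalent.


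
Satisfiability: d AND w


Search for a satisfying assignment over {d, w}.
Try d=T, w=T: the formula evaluates to T.
A satisfying assignment exists.

Satisfiable.


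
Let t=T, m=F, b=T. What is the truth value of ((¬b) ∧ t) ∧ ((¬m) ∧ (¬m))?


Substitute t=T, m=F, b=T:
¬b = F
(¬b) ∧ t = F ∧ T = F
¬m = T
¬m = T
(¬m) ∧ (¬m) = T ∧ T = T
((¬b) ∧ t) ∧ ((¬m) ∧ (¬m)) = F ∧ T = F

F


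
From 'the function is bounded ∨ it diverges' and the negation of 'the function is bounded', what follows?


Disjunctive syllogism: from (P ∨ Q) and ¬P, infer Q.
One disjunct, 'the function is bounded', is ruled out; the other must hold.

it diverges


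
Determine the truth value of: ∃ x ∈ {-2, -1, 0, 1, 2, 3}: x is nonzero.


Evaluate the predicate on each element: -2:T, -1:T, 0:F, 1:T, 2:T, 3:T.
Witness x = -2 satisfies the predicate.

T


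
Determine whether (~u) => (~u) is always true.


Build the truth table over {u}:
u | φ
-----
False | True
True | True
Every row evaluates to true.

Yes, it is a tautology.


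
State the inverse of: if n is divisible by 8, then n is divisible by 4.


The inverse of (P → Q) is (¬P → ¬Q). It is equivalent to the converse, not to the original.
Here P = 'n is divisible by 8' and Q = 'n is divisible by 4'.

If not (n is divisible by 8), then not (n is divisible by 4).


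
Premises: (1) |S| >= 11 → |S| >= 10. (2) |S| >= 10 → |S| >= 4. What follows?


Hypothetical syllogism: from (P → Q) and (Q → R), infer (P → R).
Chain the two implications through the shared middle term '|S| >= 10'.

|S| >= 11 → |S| >= 4


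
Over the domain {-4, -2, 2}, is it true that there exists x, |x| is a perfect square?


Evaluate the predicate on each element: -4:T, -2:F, 2:F.
Witness x = -4 satisfies the predicate.

T


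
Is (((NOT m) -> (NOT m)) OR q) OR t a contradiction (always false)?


Truth table over {m, q, t}:
m | q | t | φ
-------------
F | F | F | T
T | F | F | T
F | T | F | T
T | T | F | T
F | F | T | T
T | F | T | T
F | T | T | T
T | T | T | T
Satisfying assignment at row 1: m=F, q=F, t=F gives T.

No, it is not a contradiction.


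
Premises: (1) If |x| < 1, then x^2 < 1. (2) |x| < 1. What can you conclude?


Modus ponens: from (P → Q) and P, infer Q.
P = '|x| < 1' is asserted, and P → Q holds, so Q follows.

x^2 < 1.


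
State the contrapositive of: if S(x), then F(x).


The contrapositive of (P → Q) is (¬Q → ¬P); it is logically equivalent to the original.
Here P = 'S(x)' and Q = 'F(x)'.

If not (F(x)), then not (S(x)).


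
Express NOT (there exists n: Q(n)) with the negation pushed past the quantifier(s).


¬(for all x: φ) = there exists x: ¬φ, and ¬(there exists x: φ) = for all x: ¬φ.
Apply to the existential statement.

for all n: NOT(Q(n))


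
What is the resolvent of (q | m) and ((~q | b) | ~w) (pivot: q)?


The clauses contain complementary literals q and ~q.
Resolution eliminates this pair and disjoins the remaining literals (merging duplicates).

((m | b) | ~w)


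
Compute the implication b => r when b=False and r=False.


Implication is false only when antecedent is true and consequent is false.
Substitute: b=False, r=False.
False => False evaluates to True.

True


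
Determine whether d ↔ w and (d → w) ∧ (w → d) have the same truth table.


Compare truth tables:
d | w | φ | ψ
-------------
F | F | T | T
T | F | F | F
F | T | F | F
T | T | T | T
The columns φ and ψ agree on every row.

Yes, they are logically equivalent.


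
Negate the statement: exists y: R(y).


¬(forall x: φ) = exists x: ¬φ, and ¬(exists x: φ) = forall x: ¬φ.
Apply to the existential statement.

forall y: ~(R(y))


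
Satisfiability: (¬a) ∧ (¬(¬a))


Check all 2 assignments over {a}:
a | φ
-----
F | F
T | F
No assignment makes the formula true.

Unsatisfiable.


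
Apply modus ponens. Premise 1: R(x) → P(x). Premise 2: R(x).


Modus ponens: from (P → Q) and P, infer Q.
P = 'R(x)' is asserted, and P → Q holds, so Q follows.

P(x).


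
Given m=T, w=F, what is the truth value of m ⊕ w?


Exclusive or is true when exactly one operand is true.
Substitute: m=T, w=F.
T ⊕ F evaluates to T.

T


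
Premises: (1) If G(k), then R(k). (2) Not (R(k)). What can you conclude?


Modus tollens: from (P → Q) and ¬Q, infer ¬P.
Q = 'R(k)' is denied; since P → Q, P must also fail.

Not (G(k)).


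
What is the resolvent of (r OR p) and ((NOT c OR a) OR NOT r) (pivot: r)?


The clauses contain complementary literals r and NOTr.
Resolution eliminates this pair and disjoins the remaining literals (merging duplicates).

((p OR NOT c) OR a)


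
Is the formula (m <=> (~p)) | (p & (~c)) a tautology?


Build the truth table over {c, m, p}:
c | m | p | φ
-------------
False | False | False | False
True | False | False | False
False | True | False | True
True | True | False | True
False | False | True | True
True | False | True | True
False | True | True | True
True | True | True | False
Counterexample at row 1: with c=False, m=False, p=False, the formula is False.

No, it is not a tautology.


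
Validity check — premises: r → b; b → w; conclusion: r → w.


This matches the form of hypothetical syllogism: the conclusion follows in every model of the premises.

Valid.


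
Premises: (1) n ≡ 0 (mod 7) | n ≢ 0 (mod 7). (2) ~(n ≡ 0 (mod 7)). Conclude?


Disjunctive syllogism: from (P ∨ Q) and ¬P, infer Q.
One disjunct, 'n ≡ 0 (mod 7)', is ruled out; the other must hold.

n ≢ 0 (mod 7)


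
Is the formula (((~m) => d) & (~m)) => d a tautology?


Build the truth table over {d, m}:
d | m | φ
---------
False | False | True
True | False | True
False | True | True
True | True | True
Every row evaluates to true.

Yes, it is a tautology.


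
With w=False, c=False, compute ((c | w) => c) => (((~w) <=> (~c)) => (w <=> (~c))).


Substitute w=False, c=False:
c | w = False | False = False
(c | w) => c = False => False = True
~w = True
~c = True
(~w) <=> (~c) = True <=> True = True
~c = True
w <=> (~c) = False <=> True = False
((~w) <=> (~c)) => (w <=> (~c)) = True => False = False
((c | w) => c) => (((~w) <=> (~c)) => (w <=> (~c))) = True => False = False

False


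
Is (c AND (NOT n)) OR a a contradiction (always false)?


Truth table over {a, c, n}:
a | c | n | φ
-------------
F | F | F | F
T | F | F | T
F | T | F | T
T | T | F | T
F | F | T | F
T | F | T | T
F | T | T | F
T | T | T | T
Satisfying assignment at row 2: a=T, c=F, n=F gives T.

No, it is not a contradiction.


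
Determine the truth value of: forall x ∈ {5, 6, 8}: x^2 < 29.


Evaluate the predicate on each element: 5:True, 6:False, 8:False.
Counterexample x = 6 fails the predicate.

False


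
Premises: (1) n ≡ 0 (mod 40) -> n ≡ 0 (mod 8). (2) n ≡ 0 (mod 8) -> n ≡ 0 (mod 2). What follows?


Hypothetical syllogism: from (P → Q) and (Q → R), infer (P → R).
Chain the two implications through the shared middle term 'n ≡ 0 (mod 8)'.

n ≡ 0 (mod 40) -> n ≡ 0 (mod 2)


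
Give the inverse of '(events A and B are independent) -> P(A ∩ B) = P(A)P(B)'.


The inverse of (P → Q) is (¬P → ¬Q). It is equivalent to the converse, not to the original.
Here P = '(events A and B are independent)' and Q = 'P(A ∩ B) = P(A)P(B)'.

If not ((events A and B are independent)), then not (P(A ∩ B) = P(A)P(B)).


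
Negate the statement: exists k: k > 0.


¬(forall x: φ) = exists x: ¬φ, and ¬(exists x: φ) = forall x: ¬φ.
Apply to the existential statement.

forall k: ~(k > 0)


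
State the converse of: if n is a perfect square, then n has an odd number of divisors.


The converse of (P → Q) is (Q → P). It is not in general equivalent to the original.
Here P = 'n is a perfect square' and Q = 'n has an odd number of divisors'.

If n has an odd number of divisors, then n is a perfect square.


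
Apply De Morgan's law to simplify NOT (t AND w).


De Morgan: the negation of a conjunction is the disjunction of the negations.
Distribute NOT across AND, flipping it to OR, and negate each literal.

(NOT t) OR (NOT w)


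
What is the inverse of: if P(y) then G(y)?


The inverse of (P → Q) is (¬P → ¬Q). It is equivalent to the converse, not to the original.
Here P = 'P(y)' and Q = 'G(y)'.

If not (P(y)), then not (G(y)).


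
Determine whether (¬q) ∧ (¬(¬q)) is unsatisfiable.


Truth table over {q}:
q | φ
-----
F | F
T | F
Every row is false.

Yes, it is a contradiction.


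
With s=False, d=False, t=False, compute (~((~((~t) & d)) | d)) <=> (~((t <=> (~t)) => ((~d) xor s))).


Substitute s=False, d=False, t=False:
… (earlier sub-steps elided)
~((~t) & d) = True
(~((~t) & d)) | d = True | False = True
~((~((~t) & d)) | d) = False
~t = True
t <=> (~t) = False <=> True = False
~d = True
(~d) xor s = True xor False = True
(t <=> (~t)) => ((~d) xor s) = False => True = True
~((t <=> (~t)) => ((~d) xor s)) = False
(~((~((~t) & d)) | d)) <=> (~((t <=> (~t)) => ((~d) xor s))) = False <=> False = True

True


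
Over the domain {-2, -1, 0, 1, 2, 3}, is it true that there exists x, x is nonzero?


Evaluate the predicate on each element: -2:T, -1:T, 0:F, 1:T, 2:T, 3:T.
Witness x = -2 satisfies the predicate.

T


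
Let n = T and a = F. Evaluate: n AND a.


Conjunction is true only when both operands are true.
Substitute: n=T, a=F.
T AND F evaluates to F.

F


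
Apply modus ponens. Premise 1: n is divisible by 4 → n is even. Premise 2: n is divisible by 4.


Modus ponens: from (P → Q) and P, infer Q.
P = 'n is divisible by 4' is asserted, and P → Q holds, so Q follows.

n is even.


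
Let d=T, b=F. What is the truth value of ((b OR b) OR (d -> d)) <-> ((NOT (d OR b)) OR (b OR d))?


Substitute d=T, b=F:
b OR b = F OR F = F
d -> d = T -> T = T
(b OR b) OR (d -> d) = F OR T = T
d OR b = T OR F = T
NOT (d OR b) = F
b OR d = F OR T = T
(NOT (d OR b)) OR (b OR d) = F OR T = T
((b OR b) OR (d -> d)) <-> ((NOT (d OR b)) OR (b OR d)) = T <-> T = T

T


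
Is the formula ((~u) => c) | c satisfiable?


Search for a satisfying assignment over {c, u}.
Try c=True, u=False: the formula evaluates to True.
A satisfying assignment exists.

Satisfiable.


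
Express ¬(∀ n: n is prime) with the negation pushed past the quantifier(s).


¬(∀ x: φ) = ∃ x: ¬φ, and ¬(∃ x: φ) = ∀ x: ¬φ.
Apply to the universal statement.

∃ n: ¬(n is prime)


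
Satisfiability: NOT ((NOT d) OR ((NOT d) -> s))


Check all 4 assignments over {d, s}:
d | s | φ
---------
F | F | F
T | F | F
F | T | F
T | T | F
No assignment makes the formula true.

Unsatisfiable.


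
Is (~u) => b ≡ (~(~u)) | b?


Compare truth tables:
b | u | φ | ψ
-------------
False | False | False | False
True | False | True | True
False | True | True | True
True | True | True | True
The columns φ and ψ agree on every row.

Yes, they are logically equivalent.


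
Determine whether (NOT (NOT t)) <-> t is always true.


Build the truth table over {t}:
t | φ
-----
F | T
T | T
Every row evaluates to true.

Yes, it is a tautology.


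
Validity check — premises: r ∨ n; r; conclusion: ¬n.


This is affirming a disjunct (fallacy). There exist truth assignments where the premises are all true but the conclusion is false.

Invalid.


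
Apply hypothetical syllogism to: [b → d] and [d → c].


Hypothetical syllogism: from (P → Q) and (Q → R), infer (P → R).
Chain the two implications through the shared middle term 'd'.

b → c


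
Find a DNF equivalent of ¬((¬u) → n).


Step 1: Rewrite implication then negate: ¬(¬(¬u) ∨ n) = (¬u) ∧ ¬n.

(¬u) ∧ (¬n)


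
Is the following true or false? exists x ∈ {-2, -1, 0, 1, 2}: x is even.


Evaluate the predicate on each element: -2:True, -1:False, 0:True, 1:False, 2:True.
Witness x = -2 satisfies the predicate.

True


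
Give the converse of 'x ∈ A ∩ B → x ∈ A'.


The converse of (P → Q) is (Q → P). It is not in general equivalent to the original.
Here P = 'x ∈ A ∩ B' and Q = 'x ∈ A'.

If x ∈ A, then x ∈ A ∩ B.


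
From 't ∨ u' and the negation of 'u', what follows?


Disjunctive syllogism: from (P ∨ Q) and ¬P, infer Q.
One disjunct, 'u', is ruled out; the other must hold.

t


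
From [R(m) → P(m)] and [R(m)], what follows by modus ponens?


Modus ponens: from (P → Q) and P, infer Q.
P = 'R(m)' is asserted, and P → Q holds, so Q follows.

P(m).


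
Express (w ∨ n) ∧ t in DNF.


Step 1: Distribute ∧ over ∨: (w ∨ n) ∧ t = (w ∧ t) ∨ (n ∧ t).

(w ∧ t) ∨ (n ∧ t)


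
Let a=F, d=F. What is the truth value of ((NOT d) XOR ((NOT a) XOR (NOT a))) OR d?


Substitute a=F, d=F:
NOT d = T
NOT a = T
NOT a = T
(NOT a) XOR (NOT a) = T XOR T = F
(NOT d) XOR ((NOT a) XOR (NOT a)) = T XOR F = T
((NOT d) XOR ((NOT a) XOR (NOT a))) OR d = T OR F = T

T


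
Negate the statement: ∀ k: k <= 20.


¬(∀ x: φ) = ∃ x: ¬φ, and ¬(∃ x: φ) = ∀ x: ¬φ.
Apply to the universal statement.

∃ k: ¬(k <= 20)


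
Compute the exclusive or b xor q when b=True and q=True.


Exclusive or is true when exactly one operand is true.
Substitute: b=True, q=True.
True xor True evaluates to False.

False


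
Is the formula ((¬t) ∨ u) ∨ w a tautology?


Build the truth table over {t, u, w}:
t | u | w | φ
-------------
F | F | F | T
T | F | F | F
F | T | F | T
T | T | F | T
F | F | T | T
T | F | T | T
F | T | T | T
T | T | T | T
Counterexample at row 2: with t=T, u=F, w=F, the formula is F.

No, it is not a tautology.


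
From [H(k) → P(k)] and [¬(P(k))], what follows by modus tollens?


Modus tollens: from (P → Q) and ¬Q, infer ¬P.
Q = 'P(k)' is denied; since P → Q, P must also fail.

Not (H(k)).


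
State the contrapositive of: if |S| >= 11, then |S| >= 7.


The contrapositive of (P → Q) is (¬Q → ¬P); it is logically equivalent to the original.
Here P = '|S| >= 11' and Q = '|S| >= 7'.

If not (|S| >= 7), then not (|S| >= 11).


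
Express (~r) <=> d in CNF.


Step 1: Rewrite (¬r) ↔ d as ((¬r) → d) ∧ (d → (¬r)).
Step 2: Rewrite each implication as a disjunction.
Step 3: Eliminate any double negations (¬¬X = X).

(r | d) & ((~d) | (~r))


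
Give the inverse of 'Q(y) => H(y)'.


The inverse of (P → Q) is (¬P → ¬Q). It is equivalent to the converse, not to the original.
Here P = 'Q(y)' and Q = 'H(y)'.

If not (Q(y)), then not (H(y)).


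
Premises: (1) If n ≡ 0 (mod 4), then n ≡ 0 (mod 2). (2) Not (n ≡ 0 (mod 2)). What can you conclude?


Modus tollens: from (P → Q) and ¬Q, infer ¬P.
Q = 'n ≡ 0 (mod 2)' is denied; since P → Q, P must also fail.

Not (n ≡ 0 (mod 4)).


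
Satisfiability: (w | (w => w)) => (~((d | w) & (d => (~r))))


Search for a satisfying assignment over {d, r, w}.
Try d=False, r=False, w=False: the formula evaluates to True.
A satisfying assignment exists.

Satisfiable.


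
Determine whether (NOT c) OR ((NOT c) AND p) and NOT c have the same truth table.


Compare truth tables:
c | p | φ | ψ
-------------
F | F | T | T
T | F | F | F
F | T | T | T
T | T | F | F
The columns φ and ψ agree on every row.

Yes, they are logically equivalent.


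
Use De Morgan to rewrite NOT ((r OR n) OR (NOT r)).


De Morgan: the negation of a disjunction is the conjunction of the negations.
Distribute NOT across OR, flipping it to AND, and negate each literal.

((NOT r) AND (NOT n)) AND r


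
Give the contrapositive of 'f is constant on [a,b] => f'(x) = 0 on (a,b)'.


The contrapositive of (P → Q) is (¬Q → ¬P); it is logically equivalent to the original.
Here P = 'f is constant on [a,b]' and Q = 'f'(x) = 0 on (a,b)'.

If not (f'(x) = 0 on (a,b)), then not (f is constant on [a,b]).


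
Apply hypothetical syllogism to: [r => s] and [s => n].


Hypothetical syllogism: from (P → Q) and (Q → R), infer (P → R).
Chain the two implications through the shared middle term 's'.

r => n


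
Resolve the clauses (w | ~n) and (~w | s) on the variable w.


The clauses contain complementary literals w and ~w.
Resolution eliminates this pair and disjoins the remaining literals (merging duplicates).

(~n | s)


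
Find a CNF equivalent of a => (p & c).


Step 1: Rewrite a → (p ∧ c) as ¬a ∨ (p ∧ c).
Step 2: Distribute ∨ over ∧.

((~a) | p) & ((~a) | c)


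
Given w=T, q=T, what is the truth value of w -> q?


Implication is false only when antecedent is true and consequent is false.
Substitute: w=T, q=T.
T -> T evaluates to T.

T


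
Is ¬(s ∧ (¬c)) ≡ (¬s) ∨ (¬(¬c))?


Compare truth tables:
c | s | φ | ψ
-------------
F | F | T | T
T | F | T | T
F | T | F | F
T | T | T | T
The columns φ and ψ agree on every row.

Yes, they are logically equivalent.


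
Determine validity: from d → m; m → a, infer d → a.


This matches the form of hypothetical syllogism: the conclusion follows in every model of the premises.

Valid.


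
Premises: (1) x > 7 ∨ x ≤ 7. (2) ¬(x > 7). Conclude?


Disjunctive syllogism: from (P ∨ Q) and ¬P, infer Q.
One disjunct, 'x > 7', is ruled out; the other must hold.

x ≤ 7


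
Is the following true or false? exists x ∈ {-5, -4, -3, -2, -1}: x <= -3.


Evaluate the predicate on each element: -5:True, -4:True, -3:True, -2:False, -1:False.
Witness x = -5 satisfies the predicate.

True


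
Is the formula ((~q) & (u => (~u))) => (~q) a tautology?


Build the truth table over {q, u}:
q | u | φ
---------
False | False | True
True | False | True
False | True | True
True | True | True
Every row evaluates to true.

Yes, it is a tautology.


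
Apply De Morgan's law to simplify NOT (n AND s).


De Morgan: the negation of a conjunction is the disjunction of the negations.
Distribute NOT across AND, flipping it to OR, and negate each literal.

(NOT n) OR (NOT s)


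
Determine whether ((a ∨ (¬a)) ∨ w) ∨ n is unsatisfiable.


Truth table over {a, n, w}:
a | n | w | φ
-------------
F | F | F | T
T | F | F | T
F | T | F | T
T | T | F | T
F | F | T | T
T | F | T | T
F | T | T | T
T | T | T | T
Satisfying assignment at row 1: a=F, n=F, w=F gives T.

No, it is not a contradiction.
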